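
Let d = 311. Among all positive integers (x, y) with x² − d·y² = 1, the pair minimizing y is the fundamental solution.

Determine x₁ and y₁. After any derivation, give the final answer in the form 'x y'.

16883880 957397

√311 = [17; 1,1,1,2,1,…,1,1,34, …], period ℓ=16 (even) → k=15
a_0=17:  p_0=17·1+0=17,  q_0=17·0+1=1
…
a_3=1:  p_3=1·35+18=53,  q_3=1·2+1=3
a_4=2:  p_4=2·53+35=141,  q_4=2·3+2=8
a_5=1:  p_5=1·141+53=194,  q_5=1·8+3=11
a_6=6:  p_6=6·194+141=1305,  q_6=6·11+8=74
a_7=3:  p_7=3·1305+194=4109,  q_7=3·74+11=233
…
a_9=3:  p_9=3·71158+4109=217583,  q_9=3·4035+233=12338
a_10=6:  p_10=6·217583+71158=1376656,  q_10=6·12338+4035=78063
a_11=1:  p_11=1·1376656+217583=1594239,  q_11=1·78063+12338=90401
a_12=2:  p_12=2·1594239+1376656=4565134,  q_12=2·90401+78063=258865
a_13=1:  p_13=1·4565134+1594239=6159373,  q_13=1·258865+90401=349266
a_14=1:  p_14=1·6159373+4565134=10724507,  q_14=1·349266+258865=608131
a_15=1:  p_15=1·10724507+6159373=16883880,  q_15=1·608131+349266=957397
→ (16883880, 957397).  Check: 16883880²=285065403854400, 311·957397²=285065403854399, difference 1.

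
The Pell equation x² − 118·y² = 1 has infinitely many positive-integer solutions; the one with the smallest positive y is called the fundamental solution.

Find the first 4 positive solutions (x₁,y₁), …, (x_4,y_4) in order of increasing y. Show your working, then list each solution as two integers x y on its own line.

306917 28254
188396089777 17343265836
115643925371868101 10645886241146970
70986173286526887819457 6534806934930865917144

d=118: √d = [10; 1,6,3,2,10,2,3,6,1,20] (ℓ=10, even), read p_9/q_9
k=0  a_k=10  p_k/q_k = 10/1
k=1  a_k=1  p_k/q_k = 11/1
…
k=6  a_k=2  p_k/q_k = 12112/1115
…
k=8  a_k=6  p_k/q_k = 264802/24377
k=9  a_k=1  p_k/q_k = 306917/28254
fundamental: x₁=306917, y₁=28254  (since 94198044889 − 118·798288516 = 1)
k=2:  x_2 = 306917·306917+118·28254·28254 = 188396089777,  y_2 = 306917·28254+28254·306917 = 17343265836
k=3:  x_3 = 306917·188396089777+118·28254·17343265836 = 115643925371868101,  y_3 = 306917·17343265836+28254·188396089777 = 10645886241146970
k=4:  x_4 = 306917·115643925371868101+118·28254·10645886241146970 = 70986173286526887819457,  y_4 = 306917·10645886241146970+28254·115643925371868101 = 6534806934930865917144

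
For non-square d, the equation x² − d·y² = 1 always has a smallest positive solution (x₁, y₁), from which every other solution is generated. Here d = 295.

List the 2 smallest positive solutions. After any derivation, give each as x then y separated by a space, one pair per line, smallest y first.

2024999 117900
8201241900001 477494764200

√295 → a₀=17, period (5,1,2,3,2,6,2,3,2,1,5,34); ℓ=12 even so k=11
i=0: a=17 ⇒ p=17, q=1
i=1: a=5 ⇒ p=86, q=5
i=2: a=1 ⇒ p=103, q=6
i=3: a=2 ⇒ p=292, q=17
i=4: a=3 ⇒ p=979, q=57
i=5: a=2 ⇒ p=2250, q=131
i=6: a=6 ⇒ p=14479, q=843
i=7: a=2 ⇒ p=31208, q=1817
i=8: a=3 ⇒ p=108103, q=6294
i=9: a=2 ⇒ p=247414, q=14405
i=10: a=1 ⇒ p=355517, q=20699
i=11: a=5 ⇒ p=2024999, q=117900
→ (2024999, 117900).  Check: 2024999²=4100620950001, 295·117900²=4100620950000, difference 1.
n=2: (2024999,117900)∘(2024999,117900) = (2024999·2024999+295·117900·117900, 2024999·117900+117900·2024999) = (8201241900001,477494764200)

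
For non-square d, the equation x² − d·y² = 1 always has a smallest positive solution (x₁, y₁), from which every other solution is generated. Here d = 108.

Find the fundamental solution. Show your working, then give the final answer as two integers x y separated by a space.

1351 130

[10; 2,1,1,4,1,1,2,20] for √108; ℓ=8 ⇒ convergent index 7
i=0: a=10 ⇒ p=10, q=1
…
i=3: a=1 ⇒ p=52, q=5
…
i=6: a=1 ⇒ p=530, q=51
i=7: a=2 ⇒ p=1351, q=130
(x₁, y₁) = (1351, 130);  1351² − 108·130² = 1 ✓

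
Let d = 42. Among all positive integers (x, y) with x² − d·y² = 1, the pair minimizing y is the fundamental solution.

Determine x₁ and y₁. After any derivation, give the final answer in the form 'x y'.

[6; 2,12] for √42; ℓ=2 ⇒ convergent index 1
step 0: (6, 1)  from 6·(1,0) + (0,1)
step 1: (13, 2)  from 2·(6,1) + (1,0)
→ (13, 2).  Check: 13²=169, 42·2²=168, difference 1.

13 2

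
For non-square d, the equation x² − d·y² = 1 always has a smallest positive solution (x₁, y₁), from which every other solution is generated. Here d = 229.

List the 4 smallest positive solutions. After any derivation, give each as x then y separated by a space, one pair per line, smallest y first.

5848201 386460
68402909872801 4520191516920
800067931842043513801 52869977098885735380
9357916158133073035999171201 618388505879356792878585840

√229 = [15; 7,1,1,7,30, …], period ℓ=5 (odd) → k=9
a_0=15:  p_0=15·1+0=15,  q_0=15·0+1=1
a_1=7:  p_1=7·15+1=106,  q_1=7·1+0=7
…
a_5=30:  p_5=30·1710+227=51527,  q_5=30·113+15=3405
a_6=7:  p_6=7·51527+1710=362399,  q_6=7·3405+113=23948
…
a_8=1:  p_8=1·413926+362399=776325,  q_8=1·27353+23948=51301
a_9=7:  p_9=7·776325+413926=5848201,  q_9=7·51301+27353=386460
→ (5848201, 386460).  Check: 5848201²=34201454936401, 229·386460²=34201454936400, difference 1.
k=2:  x_2 = 5848201·5848201+229·386460·386460 = 68402909872801,  y_2 = 5848201·386460+386460·5848201 = 4520191516920
k=3:  x_3 = 5848201·68402909872801+229·386460·4520191516920 = 800067931842043513801,  y_3 = 5848201·4520191516920+386460·68402909872801 = 52869977098885735380
k=4:  x_4 = 5848201·800067931842043513801+229·386460·52869977098885735380 = 9357916158133073035999171201,  y_4 = 5848201·52869977098885735380+386460·800067931842043513801 = 618388505879356792878585840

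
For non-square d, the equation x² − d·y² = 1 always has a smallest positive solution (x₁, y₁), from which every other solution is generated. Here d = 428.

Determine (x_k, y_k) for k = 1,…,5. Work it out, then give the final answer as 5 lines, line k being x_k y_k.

1850887 89466
6851565373537 331182912684
25362946559057703751 1225964295417811950
93887896135702420679780737 4538242753705644230486616
347551772829818329662915600223687 16799549031354731501369944644834

[20; 1,2,4,1,5,10,5,1,4,2,1,40] for √428; ℓ=12 ⇒ convergent index 11
i=0: a=20 ⇒ p=20, q=1
i=1: a=1 ⇒ p=21, q=1
…
i=4: a=1 ⇒ p=331, q=16
i=5: a=5 ⇒ p=1924, q=93
…
i=7: a=5 ⇒ p=99779, q=4823
i=8: a=1 ⇒ p=119350, q=5769
i=9: a=4 ⇒ p=577179, q=27899
i=10: a=2 ⇒ p=1273708, q=61567
i=11: a=1 ⇒ p=1850887, q=89466
→ (1850887, 89466).  Check: 1850887²=3425782686769, 428·89466²=3425782686768, difference 1.
k=2:  x_2 = 1850887·1850887+428·89466·89466 = 6851565373537,  y_2 = 1850887·89466+89466·1850887 = 331182912684
k=3:  x_3 = 1850887·6851565373537+428·89466·331182912684 = 25362946559057703751,  y_3 = 1850887·331182912684+89466·6851565373537 = 1225964295417811950
k=4:  x_4 = 1850887·25362946559057703751+428·89466·1225964295417811950 = 93887896135702420679780737,  y_4 = 1850887·1225964295417811950+89466·25362946559057703751 = 4538242753705644230486616
k=5:  x_5 = 1850887·93887896135702420679780737+428·89466·4538242753705644230486616 = 347551772829818329662915600223687,  y_5 = 1850887·4538242753705644230486616+89466·93887896135702420679780737 = 16799549031354731501369944644834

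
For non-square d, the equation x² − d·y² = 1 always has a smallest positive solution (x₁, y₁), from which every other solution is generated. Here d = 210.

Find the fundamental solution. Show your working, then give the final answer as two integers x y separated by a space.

[14; 2,28] for √210; ℓ=2 ⇒ convergent index 1
a_0=14:  p_0=14·1+0=14,  q_0=14·0+1=1
a_1=2:  p_1=2·14+1=29,  q_1=2·1+0=2
→ (29, 2).  Check: 29²=841, 210·2²=840, difference 1.

29 2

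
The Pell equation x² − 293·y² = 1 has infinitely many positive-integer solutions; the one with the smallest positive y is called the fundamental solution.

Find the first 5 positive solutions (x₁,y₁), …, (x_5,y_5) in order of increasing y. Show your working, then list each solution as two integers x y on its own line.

12320649 719780
303596783562401 17736313474440
7481018815602612315849 437045785745090703340
184342013978870716056521769601 10769375446188914321717060880
4542426500373511536803322165613266249 265371389643423565052112223737518900

d=293: √d = [17; 8,1,1,8,34] (ℓ=5, odd), read p_9/q_9
a_0=17:  p_0=17·1+0=17,  q_0=17·0+1=1
…
a_3=1:  p_3=1·154+137=291,  q_3=1·9+8=17
a_4=8:  p_4=8·291+154=2482,  q_4=8·17+9=145
a_5=34:  p_5=34·2482+291=84679,  q_5=34·145+17=4947
…
a_7=1:  p_7=1·679914+84679=764593,  q_7=1·39721+4947=44668
a_8=1:  p_8=1·764593+679914=1444507,  q_8=1·44668+39721=84389
a_9=8:  p_9=8·1444507+764593=12320649,  q_9=8·84389+44668=719780
→ (12320649, 719780).  Check: 12320649²=151798391781201, 293·719780²=151798391781200, difference 1.
k=2:  x_2 = 12320649·12320649+293·719780·719780 = 303596783562401,  y_2 = 12320649·719780+719780·12320649 = 17736313474440
k=3:  x_3 = 12320649·303596783562401+293·719780·17736313474440 = 7481018815602612315849,  y_3 = 12320649·17736313474440+719780·303596783562401 = 437045785745090703340
k=4:  x_4 = 12320649·7481018815602612315849+293·719780·437045785745090703340 = 184342013978870716056521769601,  y_4 = 12320649·437045785745090703340+719780·7481018815602612315849 = 10769375446188914321717060880
k=5:  x_5 = 12320649·184342013978870716056521769601+293·719780·10769375446188914321717060880 = 4542426500373511536803322165613266249,  y_5 = 12320649·10769375446188914321717060880+719780·184342013978870716056521769601 = 265371389643423565052112223737518900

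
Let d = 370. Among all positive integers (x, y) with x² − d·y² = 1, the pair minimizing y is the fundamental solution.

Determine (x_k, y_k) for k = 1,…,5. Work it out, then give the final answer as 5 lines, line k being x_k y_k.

213859 11118
91471343761 4755368724
39123940210553539 2033956799880714
16734013458886067250241 869959934526623861928
7157438768568706971928026499 372097523273824548176239590

d=370: √d = [19; 4,4,38] (ℓ=3, odd), read p_5/q_5
k=0  a_k=19  p_k/q_k = 19/1
k=1  a_k=4  p_k/q_k = 77/4
k=2  a_k=4  p_k/q_k = 327/17
k=3  a_k=38  p_k/q_k = 12503/650
k=4  a_k=4  p_k/q_k = 50339/2617
k=5  a_k=4  p_k/q_k = 213859/11118
(x₁, y₁) = (213859, 11118);  213859² − 370·11118² = 1 ✓
k=2:  x_2 = 213859·213859+370·11118·11118 = 91471343761,  y_2 = 213859·11118+11118·213859 = 4755368724
k=3:  x_3 = 213859·91471343761+370·11118·4755368724 = 39123940210553539,  y_3 = 213859·4755368724+11118·91471343761 = 2033956799880714
k=4:  x_4 = 213859·39123940210553539+370·11118·2033956799880714 = 16734013458886067250241,  y_4 = 213859·2033956799880714+11118·39123940210553539 = 869959934526623861928
k=5:  x_5 = 213859·16734013458886067250241+370·11118·869959934526623861928 = 7157438768568706971928026499,  y_5 = 213859·869959934526623861928+11118·16734013458886067250241 = 372097523273824548176239590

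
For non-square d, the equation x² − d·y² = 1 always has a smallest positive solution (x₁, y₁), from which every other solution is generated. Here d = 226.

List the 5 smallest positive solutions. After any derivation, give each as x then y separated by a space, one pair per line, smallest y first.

451 30
406801 27060
366934051 24408090
330974107201 22016070120
298538277761251 19858470840150

√226 → a₀=15, period (30); ℓ=1 odd so k=1
k=0  a_k=15  p_k/q_k = 15/1
k=1  a_k=30  p_k/q_k = 451/30
→ (451, 30).  Check: 451²=203401, 226·30²=203400, difference 1.
n=2: (451,30)∘(451,30) = (451·451+226·30·30, 451·30+30·451) = (406801,27060)
n=3: (406801,27060)∘(451,30) = (451·406801+226·30·27060, 451·27060+30·406801) = (366934051,24408090)
n=4: (366934051,24408090)∘(451,30) = (451·366934051+226·30·24408090, 451·24408090+30·366934051) = (330974107201,22016070120)
n=5: (330974107201,22016070120)∘(451,30) = (451·330974107201+226·30·22016070120, 451·22016070120+30·330974107201) = (298538277761251,19858470840150)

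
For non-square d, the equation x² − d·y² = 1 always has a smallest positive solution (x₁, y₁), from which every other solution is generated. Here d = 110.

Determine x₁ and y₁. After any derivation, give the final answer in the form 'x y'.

21 2

[10; 2,20] for √110; ℓ=2 ⇒ convergent index 1
step 0: (10, 1)  from 10·(1,0) + (0,1)
step 1: (21, 2)  from 2·(10,1) + (1,0)
(x₁, y₁) = (21, 2);  21² − 110·2² = 1 ✓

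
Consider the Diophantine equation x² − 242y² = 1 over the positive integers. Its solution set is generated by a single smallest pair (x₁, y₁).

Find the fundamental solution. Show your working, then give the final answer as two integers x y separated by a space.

d=242: √d = [15; 1,1,3,1,14,1,3,1,1,30] (ℓ=10, even), read p_9/q_9
a_0=15:  p_0=15·1+0=15,  q_0=15·0+1=1
a_1=1:  p_1=1·15+1=16,  q_1=1·1+0=1
…
a_3=3:  p_3=3·31+16=109,  q_3=3·2+1=7
a_4=1:  p_4=1·109+31=140,  q_4=1·7+2=9
a_5=14:  p_5=14·140+109=2069,  q_5=14·9+7=133
…
a_8=1:  p_8=1·8696+2209=10905,  q_8=1·559+142=701
a_9=1:  p_9=1·10905+8696=19601,  q_9=1·701+559=1260
→ (19601, 1260).  Check: 19601²=384199201, 242·1260²=384199200, difference 1.

19601 1260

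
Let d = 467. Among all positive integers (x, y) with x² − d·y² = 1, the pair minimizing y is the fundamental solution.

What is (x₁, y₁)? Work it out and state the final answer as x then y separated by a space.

1625626 75225

[21; 1,1,1,1,3,…,1,1,42] for √467; ℓ=14 ⇒ convergent index 13
a_0=21:  p_0=21·1+0=21,  q_0=21·0+1=1
…
a_2=1:  p_2=1·22+21=43,  q_2=1·1+1=2
…
a_4=1:  p_4=1·65+43=108,  q_4=1·3+2=5
…
a_8=3:  p_8=3·27164+1275=82767,  q_8=3·1257+59=3830
a_9=3:  p_9=3·82767+27164=275465,  q_9=3·3830+1257=12747
a_10=1:  p_10=1·275465+82767=358232,  q_10=1·12747+3830=16577
…
a_12=1:  p_12=1·633697+358232=991929,  q_12=1·29324+16577=45901
a_13=1:  p_13=1·991929+633697=1625626,  q_13=1·45901+29324=75225
→ (1625626, 75225).  Check: 1625626²=2642659891876, 467·75225²=2642659891875, difference 1.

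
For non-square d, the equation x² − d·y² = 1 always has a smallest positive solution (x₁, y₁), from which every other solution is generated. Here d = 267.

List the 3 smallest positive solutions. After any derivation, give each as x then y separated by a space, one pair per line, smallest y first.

√267 = [16; 2,1,15,1,2,32, …], period ℓ=6 (even) → k=5
a_0=16:  p_0=16·1+0=16,  q_0=16·0+1=1
…
a_4=1:  p_4=1·768+49=817,  q_4=1·47+3=50
a_5=2:  p_5=2·817+768=2402,  q_5=2·50+47=147
fundamental: x₁=2402, y₁=147  (since 5769604 − 267·21609 = 1)
k=2:  x_2 = 2402·2402+267·147·147 = 11539207,  y_2 = 2402·147+147·2402 = 706188
k=3:  x_3 = 2402·11539207+267·147·706188 = 55434348026,  y_3 = 2402·706188+147·11539207 = 3392527005

2402 147
11539207 706188
55434348026 3392527005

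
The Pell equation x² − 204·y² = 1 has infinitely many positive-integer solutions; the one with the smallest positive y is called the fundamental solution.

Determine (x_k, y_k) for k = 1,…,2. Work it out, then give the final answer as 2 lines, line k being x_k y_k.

4999 350
49980001 3499300

d=204: √d = [14; 3,1,1,6,1,1,3,28] (ℓ=8, even), read p_7/q_7
k=0  a_k=14  p_k/q_k = 14/1
…
k=2  a_k=1  p_k/q_k = 57/4
…
k=4  a_k=6  p_k/q_k = 657/46
…
k=6  a_k=1  p_k/q_k = 1414/99
k=7  a_k=3  p_k/q_k = 4999/350
→ (4999, 350).  Check: 4999²=24990001, 204·350²=24990000, difference 1.
n=2: (4999,350)∘(4999,350) = (4999·4999+204·350·350, 4999·350+350·4999) = (49980001,3499300)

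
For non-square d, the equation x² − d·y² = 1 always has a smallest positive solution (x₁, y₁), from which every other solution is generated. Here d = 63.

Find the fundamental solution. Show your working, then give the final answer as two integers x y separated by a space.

8 1

d=63: √d = [7; 1,14] (ℓ=2, even), read p_1/q_1
step 0: (7, 1)  from 7·(1,0) + (0,1)
step 1: (8, 1)  from 1·(7,1) + (1,0)
→ (8, 1).  Check: 8²=64, 63·1²=63, difference 1.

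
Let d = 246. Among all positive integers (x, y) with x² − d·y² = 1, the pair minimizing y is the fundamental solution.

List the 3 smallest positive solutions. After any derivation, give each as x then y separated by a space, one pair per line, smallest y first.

88805 5662
15772656049 1005627820
2801381440774085 178609557104538

[15; 1,2,5,1,14,1,5,2,1,30] for √246; ℓ=10 ⇒ convergent index 9
i=0: a=15 ⇒ p=15, q=1
i=1: a=1 ⇒ p=16, q=1
…
i=7: a=5 ⇒ p=28028, q=1787
i=8: a=2 ⇒ p=60777, q=3875
i=9: a=1 ⇒ p=88805, q=5662
(x₁, y₁) = (88805, 5662);  88805² − 246·5662² = 1 ✓
(x_2, y_2) = (88805·88805 + 246·5662·5662, 88805·5662 + 5662·88805) = (15772656049, 1005627820)
(x_3, y_3) = (88805·15772656049 + 246·5662·1005627820, 88805·1005627820 + 5662·15772656049) = (2801381440774085, 178609557104538)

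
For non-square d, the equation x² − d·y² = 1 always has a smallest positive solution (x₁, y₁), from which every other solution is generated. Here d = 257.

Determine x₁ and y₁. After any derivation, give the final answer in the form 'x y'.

√257 → a₀=16, period (32); ℓ=1 odd so k=1
step 0: (16, 1)  from 16·(1,0) + (0,1)
step 1: (513, 32)  from 32·(16,1) + (1,0)
(x₁, y₁) = (513, 32);  513² − 257·32² = 1 ✓

513 32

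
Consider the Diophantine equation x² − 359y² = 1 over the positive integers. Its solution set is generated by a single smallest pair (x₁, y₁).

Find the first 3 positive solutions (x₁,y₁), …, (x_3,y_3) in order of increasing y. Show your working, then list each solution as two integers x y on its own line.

√359 → a₀=18, period (1,17,1,36); ℓ=4 even so k=3
k=0  a_k=18  p_k/q_k = 18/1
…
k=2  a_k=17  p_k/q_k = 341/18
k=3  a_k=1  p_k/q_k = 360/19
→ (360, 19).  Check: 360²=129600, 359·19²=129599, difference 1.
(360+19√359)^2 = 259199 + 13680√359
(360+19√359)^3 = 186622920 + 9849581√359

360 19
259199 13680
186622920 9849581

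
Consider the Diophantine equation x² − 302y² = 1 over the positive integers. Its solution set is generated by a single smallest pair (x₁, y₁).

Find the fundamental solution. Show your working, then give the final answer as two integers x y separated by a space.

4276623 246092

[17; 2,1,1,1,4,…,1,2,34] for √302; ℓ=16 ⇒ convergent index 15
k=0  a_k=17  p_k/q_k = 17/1
…
k=3  a_k=1  p_k/q_k = 87/5
…
k=6  a_k=2  p_k/q_k = 1425/82
…
k=11  a_k=4  p_k/q_k = 467281/26889
k=12  a_k=1  p_k/q_k = 574956/33085
…
k=14  a_k=1  p_k/q_k = 1617193/93059
k=15  a_k=2  p_k/q_k = 4276623/246092
fundamental: x₁=4276623, y₁=246092  (since 18289504284129 − 302·60561272464 = 1)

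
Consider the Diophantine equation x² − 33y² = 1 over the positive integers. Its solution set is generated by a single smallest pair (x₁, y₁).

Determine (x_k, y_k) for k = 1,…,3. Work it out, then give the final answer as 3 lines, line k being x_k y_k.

23 4
1057 184
48599 8460

√33 = [5; 1,2,1,10, …], period ℓ=4 (even) → k=3
k=0  a_k=5  p_k/q_k = 5/1
…
k=2  a_k=2  p_k/q_k = 17/3
k=3  a_k=1  p_k/q_k = 23/4
(x₁, y₁) = (23, 4);  23² − 33·4² = 1 ✓
k=2:  x_2 = 23·23+33·4·4 = 1057,  y_2 = 23·4+4·23 = 184
k=3:  x_3 = 23·1057+33·4·184 = 48599,  y_3 = 23·184+4·1057 = 8460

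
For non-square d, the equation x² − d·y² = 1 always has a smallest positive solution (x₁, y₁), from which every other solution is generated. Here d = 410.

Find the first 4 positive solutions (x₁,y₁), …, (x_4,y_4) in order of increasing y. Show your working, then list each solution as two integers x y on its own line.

81 4
13121 648
2125521 104972
344321281 17004816

√410 → a₀=20, period (4,40); ℓ=2 even so k=1
a_0=20:  p_0=20·1+0=20,  q_0=20·0+1=1
a_1=4:  p_1=4·20+1=81,  q_1=4·1+0=4
→ (81, 4).  Check: 81²=6561, 410·4²=6560, difference 1.
(x_2, y_2) = (81·81 + 410·4·4, 81·4 + 4·81) = (13121, 648)
(x_3, y_3) = (81·13121 + 410·4·648, 81·648 + 4·13121) = (2125521, 104972)
(x_4, y_4) = (81·2125521 + 410·4·104972, 81·104972 + 4·2125521) = (344321281, 17004816)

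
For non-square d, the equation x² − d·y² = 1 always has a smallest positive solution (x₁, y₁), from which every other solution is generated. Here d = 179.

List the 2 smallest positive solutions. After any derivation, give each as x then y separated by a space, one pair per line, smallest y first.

4190210 313191
35115719688199 2624672120220

√179 = [13; 2,1,1,1,3,…,1,2,26, …], period ℓ=14 (even) → k=13
i=0: a=13 ⇒ p=13, q=1
i=1: a=2 ⇒ p=27, q=2
…
i=5: a=3 ⇒ p=388, q=29
i=6: a=5 ⇒ p=2047, q=153
i=7: a=13 ⇒ p=26999, q=2018
…
i=9: a=3 ⇒ p=438125, q=32747
…
i=12: a=1 ⇒ p=1588459, q=118727
i=13: a=2 ⇒ p=4190210, q=313191
(x₁, y₁) = (4190210, 313191);  4190210² − 179·313191² = 1 ✓
(x_2, y_2) = (4190210·4190210 + 179·313191·313191, 4190210·313191 + 313191·4190210) = (35115719688199, 2624672120220)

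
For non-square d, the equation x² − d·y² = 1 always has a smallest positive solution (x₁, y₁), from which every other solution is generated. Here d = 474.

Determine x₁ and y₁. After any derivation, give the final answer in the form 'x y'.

d=474: √d = [21; 1,3,2,1,1,…,3,1,42] (ℓ=14, even), read p_13/q_13
a_0=21:  p_0=21·1+0=21,  q_0=21·0+1=1
a_1=1:  p_1=1·21+1=22,  q_1=1·1+0=1
…
a_4=1:  p_4=1·196+87=283,  q_4=1·9+4=13
a_5=1:  p_5=1·283+196=479,  q_5=1·13+9=22
…
a_7=6:  p_7=6·762+479=5051,  q_7=6·35+22=232
…
a_9=1:  p_9=1·5813+5051=10864,  q_9=1·267+232=499
a_10=1:  p_10=1·10864+5813=16677,  q_10=1·499+267=766
…
a_12=3:  p_12=3·44218+16677=149331,  q_12=3·2031+766=6859
a_13=1:  p_13=1·149331+44218=193549,  q_13=1·6859+2031=8890
→ (193549, 8890).  Check: 193549²=37461215401, 474·8890²=37461215400, difference 1.

193549 8890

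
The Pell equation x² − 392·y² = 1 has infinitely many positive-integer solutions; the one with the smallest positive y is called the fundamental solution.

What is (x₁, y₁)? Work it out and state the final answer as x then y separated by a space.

99 5

√392 → a₀=19, period (1,3,1,38); ℓ=4 even so k=3
a_0=19:  p_0=19·1+0=19,  q_0=19·0+1=1
…
a_2=3:  p_2=3·20+19=79,  q_2=3·1+1=4
a_3=1:  p_3=1·79+20=99,  q_3=1·4+1=5
fundamental: x₁=99, y₁=5  (since 9801 − 392·25 = 1)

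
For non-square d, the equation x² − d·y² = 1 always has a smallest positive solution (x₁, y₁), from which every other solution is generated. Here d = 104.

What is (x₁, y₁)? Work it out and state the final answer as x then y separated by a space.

d=104: √d = [10; 5,20] (ℓ=2, even), read p_1/q_1
a_0=10:  p_0=10·1+0=10,  q_0=10·0+1=1
a_1=5:  p_1=5·10+1=51,  q_1=5·1+0=5
fundamental: x₁=51, y₁=5  (since 2601 − 104·25 = 1)

51 5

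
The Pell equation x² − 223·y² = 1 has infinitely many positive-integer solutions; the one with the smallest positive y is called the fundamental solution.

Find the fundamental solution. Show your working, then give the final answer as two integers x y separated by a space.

[14; 1,13,1,28] for √223; ℓ=4 ⇒ convergent index 3
step 0: (14, 1)  from 14·(1,0) + (0,1)
step 1: (15, 1)  from 1·(14,1) + (1,0)
step 2: (209, 14)  from 13·(15,1) + (14,1)
step 3: (224, 15)  from 1·(209,14) + (15,1)
fundamental: x₁=224, y₁=15  (since 50176 − 223·225 = 1)

224 15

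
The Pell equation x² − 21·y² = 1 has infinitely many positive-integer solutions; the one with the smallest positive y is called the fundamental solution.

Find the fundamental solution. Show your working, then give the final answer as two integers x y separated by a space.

55 12

√21 → a₀=4, period (1,1,2,1,1,8); ℓ=6 even so k=5
a_0=4:  p_0=4·1+0=4,  q_0=4·0+1=1
a_1=1:  p_1=1·4+1=5,  q_1=1·1+0=1
a_2=1:  p_2=1·5+4=9,  q_2=1·1+1=2
a_3=2:  p_3=2·9+5=23,  q_3=2·2+1=5
a_4=1:  p_4=1·23+9=32,  q_4=1·5+2=7
a_5=1:  p_5=1·32+23=55,  q_5=1·7+5=12
(x₁, y₁) = (55, 12);  55² − 21·12² = 1 ✓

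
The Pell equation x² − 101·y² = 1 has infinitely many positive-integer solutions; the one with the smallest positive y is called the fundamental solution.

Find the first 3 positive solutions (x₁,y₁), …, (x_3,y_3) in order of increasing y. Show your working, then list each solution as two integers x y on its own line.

d=101: √d = [10; 20] (ℓ=1, odd), read p_1/q_1
a_0=10:  p_0=10·1+0=10,  q_0=10·0+1=1
a_1=20:  p_1=20·10+1=201,  q_1=20·1+0=20
fundamental: x₁=201, y₁=20  (since 40401 − 101·400 = 1)
(201+20√101)^2 = 80801 + 8040√101
(201+20√101)^3 = 32481801 + 3232060√101

201 20
80801 8040
32481801 3232060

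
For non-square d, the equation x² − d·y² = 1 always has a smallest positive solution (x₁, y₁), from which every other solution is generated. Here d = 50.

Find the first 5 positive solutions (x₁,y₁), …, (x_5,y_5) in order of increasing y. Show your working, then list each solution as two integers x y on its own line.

99 14
19601 2772
3880899 548842
768398401 108667944
152139002499 21515704070

√50 → a₀=7, period (14); ℓ=1 odd so k=1
step 0: (7, 1)  from 7·(1,0) + (0,1)
step 1: (99, 14)  from 14·(7,1) + (1,0)
→ (99, 14).  Check: 99²=9801, 50·14²=9800, difference 1.
n=2: (99,14)∘(99,14) = (99·99+50·14·14, 99·14+14·99) = (19601,2772)
n=3: (19601,2772)∘(99,14) = (99·19601+50·14·2772, 99·2772+14·19601) = (3880899,548842)
n=4: (3880899,548842)∘(99,14) = (99·3880899+50·14·548842, 99·548842+14·3880899) = (768398401,108667944)
n=5: (768398401,108667944)∘(99,14) = (99·768398401+50·14·108667944, 99·108667944+14·768398401) = (152139002499,21515704070)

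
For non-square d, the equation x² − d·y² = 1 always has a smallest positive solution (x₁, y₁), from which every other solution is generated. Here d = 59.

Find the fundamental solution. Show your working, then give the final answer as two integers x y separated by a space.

530 69

d=59: √d = [7; 1,2,7,2,1,14] (ℓ=6, even), read p_5/q_5
i=0: a=7 ⇒ p=7, q=1
i=1: a=1 ⇒ p=8, q=1
i=2: a=2 ⇒ p=23, q=3
…
i=4: a=2 ⇒ p=361, q=47
i=5: a=1 ⇒ p=530, q=69
(x₁, y₁) = (530, 69);  530² − 59·69² = 1 ✓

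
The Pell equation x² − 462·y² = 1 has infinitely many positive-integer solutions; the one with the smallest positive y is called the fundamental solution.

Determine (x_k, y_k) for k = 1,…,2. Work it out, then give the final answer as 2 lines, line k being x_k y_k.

[21; 2,42] for √462; ℓ=2 ⇒ convergent index 1
step 0: (21, 1)  from 21·(1,0) + (0,1)
step 1: (43, 2)  from 2·(21,1) + (1,0)
→ (43, 2).  Check: 43²=1849, 462·2²=1848, difference 1.
(x_2, y_2) = (43·43 + 462·2·2, 43·2 + 2·43) = (3697, 172)

43 2
3697 172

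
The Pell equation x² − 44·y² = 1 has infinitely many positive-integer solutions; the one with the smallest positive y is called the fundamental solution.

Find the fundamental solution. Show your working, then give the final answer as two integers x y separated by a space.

√44 → a₀=6, period (1,1,1,2,1,1,1,12); ℓ=8 even so k=7
step 0: (6, 1)  from 6·(1,0) + (0,1)
…
step 2: (13, 2)  from 1·(7,1) + (6,1)
step 3: (20, 3)  from 1·(13,2) + (7,1)
step 4: (53, 8)  from 2·(20,3) + (13,2)
step 5: (73, 11)  from 1·(53,8) + (20,3)
step 6: (126, 19)  from 1·(73,11) + (53,8)
step 7: (199, 30)  from 1·(126,19) + (73,11)
(x₁, y₁) = (199, 30);  199² − 44·30² = 1 ✓

199 30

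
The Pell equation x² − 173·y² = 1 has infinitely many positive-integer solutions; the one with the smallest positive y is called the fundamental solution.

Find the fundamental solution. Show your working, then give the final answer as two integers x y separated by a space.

2499849 190060

d=173: √d = [13; 6,1,1,6,26] (ℓ=5, odd), read p_9/q_9
step 0: (13, 1)  from 13·(1,0) + (0,1)
…
step 5: (29239, 2223)  from 26·(1118,85) + (171,13)
…
step 7: (205791, 15646)  from 1·(176552,13423) + (29239,2223)
step 8: (382343, 29069)  from 1·(205791,15646) + (176552,13423)
step 9: (2499849, 190060)  from 6·(382343,29069) + (205791,15646)
→ (2499849, 190060).  Check: 2499849²=6249245022801, 173·190060²=6249245022800, difference 1.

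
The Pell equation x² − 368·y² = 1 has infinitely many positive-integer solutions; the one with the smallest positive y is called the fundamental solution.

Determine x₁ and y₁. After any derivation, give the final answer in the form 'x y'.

√368 → a₀=19, period (5,2,5,38); ℓ=4 even so k=3
k=0  a_k=19  p_k/q_k = 19/1
k=1  a_k=5  p_k/q_k = 96/5
k=2  a_k=2  p_k/q_k = 211/11
k=3  a_k=5  p_k/q_k = 1151/60
→ (1151, 60).  Check: 1151²=1324801, 368·60²=1324800, difference 1.

1151 60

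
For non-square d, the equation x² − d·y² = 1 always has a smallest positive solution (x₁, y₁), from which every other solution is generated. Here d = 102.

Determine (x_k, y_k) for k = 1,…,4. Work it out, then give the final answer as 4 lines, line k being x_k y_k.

[10; 10,20] for √102; ℓ=2 ⇒ convergent index 1
a_0=10:  p_0=10·1+0=10,  q_0=10·0+1=1
a_1=10:  p_1=10·10+1=101,  q_1=10·1+0=10
(x₁, y₁) = (101, 10);  101² − 102·10² = 1 ✓
(101+10√102)^2 = 20401 + 2020√102
(101+10√102)^3 = 4120901 + 408030√102
(101+10√102)^4 = 832401601 + 82420040√102

101 10
20401 2020
4120901 408030
832401601 82420040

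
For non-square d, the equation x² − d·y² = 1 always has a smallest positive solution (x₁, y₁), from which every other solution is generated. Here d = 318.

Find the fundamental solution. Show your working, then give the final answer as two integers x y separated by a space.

d=318: √d = [17; 1,4,1,34] (ℓ=4, even), read p_3/q_3
step 0: (17, 1)  from 17·(1,0) + (0,1)
step 1: (18, 1)  from 1·(17,1) + (1,0)
step 2: (89, 5)  from 4·(18,1) + (17,1)
step 3: (107, 6)  from 1·(89,5) + (18,1)
(x₁, y₁) = (107, 6);  107² − 318·6² = 1 ✓

107 6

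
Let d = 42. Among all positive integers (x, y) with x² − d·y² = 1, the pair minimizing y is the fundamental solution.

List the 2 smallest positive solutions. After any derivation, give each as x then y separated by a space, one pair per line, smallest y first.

d=42: √d = [6; 2,12] (ℓ=2, even), read p_1/q_1
step 0: (6, 1)  from 6·(1,0) + (0,1)
step 1: (13, 2)  from 2·(6,1) + (1,0)
→ (13, 2).  Check: 13²=169, 42·2²=168, difference 1.
(13+2√42)^2 = 337 + 52√42

13 2
337 52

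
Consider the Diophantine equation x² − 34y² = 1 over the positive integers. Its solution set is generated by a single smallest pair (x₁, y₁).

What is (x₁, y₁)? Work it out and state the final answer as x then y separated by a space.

35 6

√34 = [5; 1,4,1,10, …], period ℓ=4 (even) → k=3
step 0: (5, 1)  from 5·(1,0) + (0,1)
step 1: (6, 1)  from 1·(5,1) + (1,0)
step 2: (29, 5)  from 4·(6,1) + (5,1)
step 3: (35, 6)  from 1·(29,5) + (6,1)
(x₁, y₁) = (35, 6);  35² − 34·6² = 1 ✓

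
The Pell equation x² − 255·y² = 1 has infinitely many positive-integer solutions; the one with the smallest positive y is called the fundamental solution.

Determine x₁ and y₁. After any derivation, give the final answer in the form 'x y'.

16 1

d=255: √d = [15; 1,30] (ℓ=2, even), read p_1/q_1
k=0  a_k=15  p_k/q_k = 15/1
k=1  a_k=1  p_k/q_k = 16/1
→ (16, 1).  Check: 16²=256, 255·1²=255, difference 1.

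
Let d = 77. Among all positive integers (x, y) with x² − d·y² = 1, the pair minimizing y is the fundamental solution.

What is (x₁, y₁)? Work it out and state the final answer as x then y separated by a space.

√77 = [8; 1,3,2,3,1,16, …], period ℓ=6 (even) → k=5
a_0=8:  p_0=8·1+0=8,  q_0=8·0+1=1
a_1=1:  p_1=1·8+1=9,  q_1=1·1+0=1
…
a_4=3:  p_4=3·79+35=272,  q_4=3·9+4=31
a_5=1:  p_5=1·272+79=351,  q_5=1·31+9=40
→ (351, 40).  Check: 351²=123201, 77·40²=123200, difference 1.

351 40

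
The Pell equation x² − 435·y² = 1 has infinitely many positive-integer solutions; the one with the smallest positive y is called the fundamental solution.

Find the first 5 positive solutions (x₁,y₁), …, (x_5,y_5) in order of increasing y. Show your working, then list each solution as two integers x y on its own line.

[20; 1,5,1,40] for √435; ℓ=4 ⇒ convergent index 3
k=0  a_k=20  p_k/q_k = 20/1
k=1  a_k=1  p_k/q_k = 21/1
k=2  a_k=5  p_k/q_k = 125/6
k=3  a_k=1  p_k/q_k = 146/7
→ (146, 7).  Check: 146²=21316, 435·7²=21315, difference 1.
(x_2, y_2) = (146·146 + 435·7·7, 146·7 + 7·146) = (42631, 2044)
(x_3, y_3) = (146·42631 + 435·7·2044, 146·2044 + 7·42631) = (12448106, 596841)
(x_4, y_4) = (146·12448106 + 435·7·596841, 146·596841 + 7·12448106) = (3634804321, 174275528)
(x_5, y_5) = (146·3634804321 + 435·7·174275528, 146·174275528 + 7·3634804321) = (1061350413626, 50887857335)

146 7
42631 2044
12448106 596841
3634804321 174275528
1061350413626 50887857335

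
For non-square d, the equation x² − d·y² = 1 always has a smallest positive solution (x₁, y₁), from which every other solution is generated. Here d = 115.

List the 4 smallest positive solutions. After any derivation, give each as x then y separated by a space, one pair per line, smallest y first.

d=115: √d = [10; 1,2,1,1,1,1,1,2,1,20] (ℓ=10, even), read p_9/q_9
i=0: a=10 ⇒ p=10, q=1
…
i=7: a=1 ⇒ p=311, q=29
i=8: a=2 ⇒ p=815, q=76
i=9: a=1 ⇒ p=1126, q=105
(x₁, y₁) = (1126, 105);  1126² − 115·105² = 1 ✓
n=2: (1126,105)∘(1126,105) = (1126·1126+115·105·105, 1126·105+105·1126) = (2535751,236460)
n=3: (2535751,236460)∘(1126,105) = (1126·2535751+115·105·236460, 1126·236460+105·2535751) = (5710510126,532507815)
n=4: (5710510126,532507815)∘(1126,105) = (1126·5710510126+115·105·532507815, 1126·532507815+105·5710510126) = (12860066268001,1199207362920)

1126 105
2535751 236460
5710510126 532507815
12860066268001 1199207362920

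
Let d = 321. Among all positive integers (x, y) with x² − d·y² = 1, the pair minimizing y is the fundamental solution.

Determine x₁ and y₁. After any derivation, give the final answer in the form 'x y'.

215 12

d=321: √d = [17; 1,10,1,34] (ℓ=4, even), read p_3/q_3
i=0: a=17 ⇒ p=17, q=1
i=1: a=1 ⇒ p=18, q=1
i=2: a=10 ⇒ p=197, q=11
i=3: a=1 ⇒ p=215, q=12
→ (215, 12).  Check: 215²=46225, 321·12²=46224, difference 1.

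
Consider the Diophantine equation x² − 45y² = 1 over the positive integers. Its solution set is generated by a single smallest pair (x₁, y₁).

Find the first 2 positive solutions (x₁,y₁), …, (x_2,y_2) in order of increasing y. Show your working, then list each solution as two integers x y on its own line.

161 24
51841 7728

[6; 1,2,2,2,1,12] for √45; ℓ=6 ⇒ convergent index 5
i=0: a=6 ⇒ p=6, q=1
i=1: a=1 ⇒ p=7, q=1
i=2: a=2 ⇒ p=20, q=3
…
i=4: a=2 ⇒ p=114, q=17
i=5: a=1 ⇒ p=161, q=24
→ (161, 24).  Check: 161²=25921, 45·24²=25920, difference 1.
k=2:  x_2 = 161·161+45·24·24 = 51841,  y_2 = 161·24+24·161 = 7728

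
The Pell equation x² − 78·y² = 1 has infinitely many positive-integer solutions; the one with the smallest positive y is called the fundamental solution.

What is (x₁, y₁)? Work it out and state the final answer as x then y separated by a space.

√78 = [8; 1,4,1,16, …], period ℓ=4 (even) → k=3
a_0=8:  p_0=8·1+0=8,  q_0=8·0+1=1
a_1=1:  p_1=1·8+1=9,  q_1=1·1+0=1
a_2=4:  p_2=4·9+8=44,  q_2=4·1+1=5
a_3=1:  p_3=1·44+9=53,  q_3=1·5+1=6
(x₁, y₁) = (53, 6);  53² − 78·6² = 1 ✓

53 6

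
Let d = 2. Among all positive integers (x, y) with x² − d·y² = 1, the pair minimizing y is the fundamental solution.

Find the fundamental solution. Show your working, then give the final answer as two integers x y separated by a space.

√2 = [1; 2, …], period ℓ=1 (odd) → k=1
step 0: (1, 1)  from 1·(1,0) + (0,1)
step 1: (3, 2)  from 2·(1,1) + (1,0)
(x₁, y₁) = (3, 2);  3² − 2·2² = 1 ✓

3 2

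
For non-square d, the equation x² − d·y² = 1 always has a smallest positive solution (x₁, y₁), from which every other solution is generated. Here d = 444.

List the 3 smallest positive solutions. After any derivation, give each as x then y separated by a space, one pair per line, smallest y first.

[21; 14,42] for √444; ℓ=2 ⇒ convergent index 1
i=0: a=21 ⇒ p=21, q=1
i=1: a=14 ⇒ p=295, q=14
→ (295, 14).  Check: 295²=87025, 444·14²=87024, difference 1.
(295+14√444)^2 = 174049 + 8260√444
(295+14√444)^3 = 102688615 + 4873386√444

295 14
174049 8260
102688615 4873386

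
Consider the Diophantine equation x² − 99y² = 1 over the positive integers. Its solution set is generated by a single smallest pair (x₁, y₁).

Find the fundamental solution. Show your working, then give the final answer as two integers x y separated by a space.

10 1

√99 → a₀=9, period (1,18); ℓ=2 even so k=1
step 0: (9, 1)  from 9·(1,0) + (0,1)
step 1: (10, 1)  from 1·(9,1) + (1,0)
(x₁, y₁) = (10, 1);  10² − 99·1² = 1 ✓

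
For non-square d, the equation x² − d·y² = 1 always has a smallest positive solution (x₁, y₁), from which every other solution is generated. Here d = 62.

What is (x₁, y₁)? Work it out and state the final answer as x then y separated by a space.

√62 = [7; 1,6,1,14, …], period ℓ=4 (even) → k=3
i=0: a=7 ⇒ p=7, q=1
…
i=2: a=6 ⇒ p=55, q=7
i=3: a=1 ⇒ p=63, q=8
→ (63, 8).  Check: 63²=3969, 62·8²=3968, difference 1.

63 8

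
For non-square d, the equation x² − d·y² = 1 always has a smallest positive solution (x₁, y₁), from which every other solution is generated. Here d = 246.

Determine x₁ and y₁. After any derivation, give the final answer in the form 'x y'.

88805 5662

√246 → a₀=15, period (1,2,5,1,14,1,5,2,1,30); ℓ=10 even so k=9
i=0: a=15 ⇒ p=15, q=1
i=1: a=1 ⇒ p=16, q=1
…
i=4: a=1 ⇒ p=298, q=19
i=5: a=14 ⇒ p=4423, q=282
i=6: a=1 ⇒ p=4721, q=301
i=7: a=5 ⇒ p=28028, q=1787
i=8: a=2 ⇒ p=60777, q=3875
i=9: a=1 ⇒ p=88805, q=5662
fundamental: x₁=88805, y₁=5662  (since 7886328025 − 246·32058244 = 1)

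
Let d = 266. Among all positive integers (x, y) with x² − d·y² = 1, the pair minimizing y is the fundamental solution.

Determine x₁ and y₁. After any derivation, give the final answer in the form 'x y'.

685 42

√266 → a₀=16, period (3,4,3,32); ℓ=4 even so k=3
a_0=16:  p_0=16·1+0=16,  q_0=16·0+1=1
a_1=3:  p_1=3·16+1=49,  q_1=3·1+0=3
a_2=4:  p_2=4·49+16=212,  q_2=4·3+1=13
a_3=3:  p_3=3·212+49=685,  q_3=3·13+3=42
→ (685, 42).  Check: 685²=469225, 266·42²=469224, difference 1.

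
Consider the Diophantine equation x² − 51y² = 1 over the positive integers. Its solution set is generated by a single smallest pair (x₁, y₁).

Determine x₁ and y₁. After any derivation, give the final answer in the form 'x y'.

[7; 7,14] for √51; ℓ=2 ⇒ convergent index 1
a_0=7:  p_0=7·1+0=7,  q_0=7·0+1=1
a_1=7:  p_1=7·7+1=50,  q_1=7·1+0=7
→ (50, 7).  Check: 50²=2500, 51·7²=2499, difference 1.

50 7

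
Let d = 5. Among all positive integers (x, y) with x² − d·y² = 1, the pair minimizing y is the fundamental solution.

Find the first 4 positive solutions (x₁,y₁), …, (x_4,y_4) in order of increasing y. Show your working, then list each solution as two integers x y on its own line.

d=5: √d = [2; 4] (ℓ=1, odd), read p_1/q_1
step 0: (2, 1)  from 2·(1,0) + (0,1)
step 1: (9, 4)  from 4·(2,1) + (1,0)
fundamental: x₁=9, y₁=4  (since 81 − 5·16 = 1)
n=2: (9,4)∘(9,4) = (9·9+5·4·4, 9·4+4·9) = (161,72)
n=3: (161,72)∘(9,4) = (9·161+5·4·72, 9·72+4·161) = (2889,1292)
n=4: (2889,1292)∘(9,4) = (9·2889+5·4·1292, 9·1292+4·2889) = (51841,23184)

9 4
161 72
2889 1292
51841 23184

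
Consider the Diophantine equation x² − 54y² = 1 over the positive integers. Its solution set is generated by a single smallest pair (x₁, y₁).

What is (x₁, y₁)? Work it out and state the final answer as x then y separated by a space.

[7; 2,1,6,1,2,14] for √54; ℓ=6 ⇒ convergent index 5
k=0  a_k=7  p_k/q_k = 7/1
k=1  a_k=2  p_k/q_k = 15/2
…
k=3  a_k=6  p_k/q_k = 147/20
k=4  a_k=1  p_k/q_k = 169/23
k=5  a_k=2  p_k/q_k = 485/66
→ (485, 66).  Check: 485²=235225, 54·66²=235224, difference 1.

485 66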